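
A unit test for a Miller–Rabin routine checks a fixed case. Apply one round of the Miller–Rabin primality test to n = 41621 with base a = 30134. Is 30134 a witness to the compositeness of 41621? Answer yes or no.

no

n − 1 = 41620 = 2^2 · 10405, so s = 2 and d = 10405.
x_0 = 30134^10405 mod 41621 = 1.
x_0 = 1, so 30134 is not a witness.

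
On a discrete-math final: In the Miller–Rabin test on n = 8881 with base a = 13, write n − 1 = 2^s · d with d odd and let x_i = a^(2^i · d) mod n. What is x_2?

6003

n − 1 = 8880 = 2^4 · 555, so s = 4 and d = 555.
By repeated squaring, 13^555 ≡ 6449 (mod 8881).
x_0 = 6449.
x_1 = 6449^2 mod 8881 = 8759.
x_2 = 8759^2 mod 8881 = 6003.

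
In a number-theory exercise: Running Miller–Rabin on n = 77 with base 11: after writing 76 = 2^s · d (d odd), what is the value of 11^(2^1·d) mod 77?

n − 1 = 76 = 2^2 · 19, so s = 2 and d = 19.
Repeated squaring mod 77: 11^1 ≡ 11, 11^2 ≡ 44, 11^4 ≡ 11, 11^8 ≡ 44, 11^16 ≡ 11.
19 = 16 + 2 + 1, so 11^19 ≡ 11·44·11 ≡ 11 (mod 77).
x_0 = 11.
x_1 = 11^2 mod 77 = 44.

44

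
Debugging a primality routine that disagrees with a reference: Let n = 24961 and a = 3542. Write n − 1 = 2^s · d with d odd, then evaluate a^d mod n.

13633

n − 1 = 24960 = 2^7 · 195, so s = 7 and d = 195.
3542^195 mod 24961 = 13633.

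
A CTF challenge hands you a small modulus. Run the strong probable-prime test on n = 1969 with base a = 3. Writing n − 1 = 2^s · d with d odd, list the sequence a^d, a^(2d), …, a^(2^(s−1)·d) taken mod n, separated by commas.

n − 1 = 1968 = 2^4 · 123, so s = 4 and d = 123.
x_0 = 3^123 mod 1969 = 764.
x_1 = 764^2 mod 1969 = 872.
x_2 = 872^2 mod 1969 = 350.
x_3 = 350^2 mod 1969 = 422.

764, 872, 350, 422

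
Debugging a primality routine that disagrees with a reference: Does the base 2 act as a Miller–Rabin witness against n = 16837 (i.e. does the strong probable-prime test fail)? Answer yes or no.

n − 1 = 16836 = 2^2 · 4209, so s = 2 and d = 4209.
By repeated squaring, 2^4209 ≡ 16445 (mod 16837).
x_0 = 2^4209 mod 16837 = 16445.
x_0 is neither 1 nor 16836, so continue squaring.
x_1 = 16445^2 mod 16837 = 2131.
Reached i = s−1 = 1 without hitting −1: 2 is a Miller–Rabin witness and 16837 is composite.

yes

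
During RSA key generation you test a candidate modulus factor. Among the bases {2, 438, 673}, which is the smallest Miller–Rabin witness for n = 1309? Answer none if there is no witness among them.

n − 1 = 1308 = 2^2 · 327, so s = 2 and d = 327.
Base 2: x_0 = 2^327 mod 1309 = 876. x_0 is neither 1 nor 1308, so continue squaring. x_1 = 876^2 mod 1309 = 302. Reached i = s−1 = 1 without hitting −1: 2 is a Miller–Rabin witness and 1309 is composite.
Base 438: x_0 = 438^327 mod 1309 = 939. x_0 is neither 1 nor 1308, so continue squaring. x_1 = 939^2 mod 1309 = 764. Reached i = s−1 = 1 without hitting −1: 438 is a Miller–Rabin witness and 1309 is composite.
Base 673: x_0 = 673^327 mod 1309 = 260. x_0 is neither 1 nor 1308, so continue squaring. x_1 = 260^2 mod 1309 = 841. Reached i = s−1 = 1 without hitting −1: 673 is a Miller–Rabin witness and 1309 is composite.
The smallest witness among the given bases is 2.

2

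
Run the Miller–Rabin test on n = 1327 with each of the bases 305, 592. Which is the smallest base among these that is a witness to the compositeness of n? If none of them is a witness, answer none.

n − 1 = 1326 = 2^1 · 663, so s = 1 and d = 663.
Base 305: x_0 = 305^663 mod 1327 = 1326. x_0 = 1326 ≡ −1, so 305 is not a witness.
Base 592: x_0 = 592^663 mod 1327 = 1326. x_0 = 1326 ≡ −1, so 592 is not a witness.
No listed base is a witness for 1327.

none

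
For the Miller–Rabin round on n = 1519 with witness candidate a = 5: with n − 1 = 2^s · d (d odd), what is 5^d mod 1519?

125

n − 1 = 1518 = 2^1 · 759, so s = 1 and d = 759.
5^759 mod 1519 = 125.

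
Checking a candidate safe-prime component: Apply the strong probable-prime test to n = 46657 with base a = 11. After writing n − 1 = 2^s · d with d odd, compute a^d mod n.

42882

n − 1 = 46656 = 2^6 · 729, so s = 6 and d = 729.
11^729 mod 46657 = 42882.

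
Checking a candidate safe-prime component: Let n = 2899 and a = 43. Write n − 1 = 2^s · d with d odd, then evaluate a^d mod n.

n − 1 = 2898 = 2^1 · 1449, so s = 1 and d = 1449.
Repeated squaring mod 2899: 43^1 ≡ 43, 43^2 ≡ 1849, 43^4 ≡ 880, 43^8 ≡ 367, 43^16 ≡ 1335, 43^32 ≡ 2239, 43^64 ≡ 750, 43^128 ≡ 94, 43^256 ≡ 139, 43^512 ≡ 1927, 43^1024 ≡ 2609.
1449 = 1024 + 256 + 128 + 32 + 8 + 1, so 43^1449 ≡ 2609·139·94·2239·367·43 ≡ 558 (mod 2899).

558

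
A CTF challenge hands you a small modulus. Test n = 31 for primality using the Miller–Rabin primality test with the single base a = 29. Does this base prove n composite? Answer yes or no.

n − 1 = 30 = 2^1 · 15, so s = 1 and d = 15.
x_0 = 29^15 mod 31 = 30.
x_0 = 30 ≡ −1, so 29 is not a witness.

no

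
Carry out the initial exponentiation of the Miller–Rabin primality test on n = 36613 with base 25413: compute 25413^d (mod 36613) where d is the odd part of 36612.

18011

n − 1 = 36612 = 2^2 · 9153, so s = 2 and d = 9153.
25413^9153 mod 36613 = 18011.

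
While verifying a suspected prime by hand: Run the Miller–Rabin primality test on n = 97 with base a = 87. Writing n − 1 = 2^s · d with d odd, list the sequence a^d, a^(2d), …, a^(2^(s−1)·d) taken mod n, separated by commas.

n − 1 = 96 = 2^5 · 3, so s = 5 and d = 3.
x_0 = 87^3 mod 97 = 67.
x_1 = 67^2 mod 97 = 27.
x_2 = 27^2 mod 97 = 50.
x_3 = 50^2 mod 97 = 75.
x_4 = 75^2 mod 97 = 96.

67, 27, 50, 75, 96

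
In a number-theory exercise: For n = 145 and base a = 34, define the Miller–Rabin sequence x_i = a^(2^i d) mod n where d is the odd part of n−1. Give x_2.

111

n − 1 = 144 = 2^4 · 9, so s = 4 and d = 9.
x_0 = 34^9 mod 145 = 4.
x_1 = 4^2 mod 145 = 16.
x_2 = 16^2 mod 145 = 111.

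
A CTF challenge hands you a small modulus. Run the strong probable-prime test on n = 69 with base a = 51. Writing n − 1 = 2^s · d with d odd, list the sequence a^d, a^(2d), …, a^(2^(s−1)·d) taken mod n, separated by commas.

15, 18

n − 1 = 68 = 2^2 · 17, so s = 2 and d = 17.
x_0 = 51^17 mod 69 = 15.
x_1 = 15^2 mod 69 = 18.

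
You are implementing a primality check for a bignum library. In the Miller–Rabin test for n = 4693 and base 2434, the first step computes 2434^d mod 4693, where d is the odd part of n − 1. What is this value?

n − 1 = 4692 = 2^2 · 1173, so s = 2 and d = 1173.
Repeated squaring mod 4693: 2434^1 ≡ 2434, 2434^2 ≡ 1790, 2434^4 ≡ 3474, 2434^8 ≡ 2973, 2434^16 ≡ 1810, 2434^32 ≡ 386, 2434^64 ≡ 3513, 2434^128 ≡ 3272, 2434^256 ≡ 1251, 2434^512 ≡ 2232, 2434^1024 ≡ 2551.
1173 = 1024 + 128 + 16 + 4 + 1, so 2434^1173 ≡ 2551·3272·1810·3474·2434 ≡ 4473 (mod 4693).

4473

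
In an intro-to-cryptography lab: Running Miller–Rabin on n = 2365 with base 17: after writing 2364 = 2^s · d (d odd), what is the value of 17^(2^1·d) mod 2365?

n − 1 = 2364 = 2^2 · 591, so s = 2 and d = 591.
x_0 = 17^591 mod 2365 = 2118.
x_1 = 2118^2 mod 2365 = 1884.

1884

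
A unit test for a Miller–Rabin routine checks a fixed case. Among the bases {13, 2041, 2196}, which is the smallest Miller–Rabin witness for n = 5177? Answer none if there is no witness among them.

13

n − 1 = 5176 = 2^3 · 647, so s = 3 and d = 647.
Base 13: x_0 = 13^647 mod 5177 = 5163. x_0 is neither 1 nor 5176, so continue squaring. x_1 = 5163^2 mod 5177 = 196. x_2 = 196^2 mod 5177 = 2177. Reached i = s−1 = 2 without hitting −1: 13 is a Miller–Rabin witness and 5177 is composite.
Base 2041: x_0 = 2041^647 mod 5177 = 2455. x_0 is neither 1 nor 5176, so continue squaring. x_1 = 2455^2 mod 5177 = 997. x_2 = 997^2 mod 5177 = 25. Reached i = s−1 = 2 without hitting −1: 2041 is a Miller–Rabin witness and 5177 is composite.
Base 2196: x_0 = 2196^647 mod 5177 = 4222. x_0 is neither 1 nor 5176, so continue squaring. x_1 = 4222^2 mod 5177 = 873. x_2 = 873^2 mod 5177 = 1110. Reached i = s−1 = 2 without hitting −1: 2196 is a Miller–Rabin witness and 5177 is composite.
The smallest witness among the given bases is 13.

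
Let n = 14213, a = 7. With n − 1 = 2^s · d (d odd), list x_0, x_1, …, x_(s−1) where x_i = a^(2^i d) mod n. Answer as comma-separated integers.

n − 1 = 14212 = 2^2 · 3553, so s = 2 and d = 3553.
x_0 = 7^3553 mod 14213 = 13780.
x_1 = 13780^2 mod 14213 = 2720.

13780, 2720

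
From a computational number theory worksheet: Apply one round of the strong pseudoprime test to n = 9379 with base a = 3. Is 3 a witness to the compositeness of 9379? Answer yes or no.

yes

n − 1 = 9378 = 2^1 · 4689, so s = 1 and d = 4689.
x_0 = 3^4689 mod 9379 = 2689.
x_0 ∉ {1, 9378} and s = 1, so 3 is a Miller–Rabin witness and 9379 is composite.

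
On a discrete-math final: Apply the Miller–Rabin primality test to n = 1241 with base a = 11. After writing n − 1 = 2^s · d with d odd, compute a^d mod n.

1202

n − 1 = 1240 = 2^3 · 155, so s = 3 and d = 155.
Repeated squaring mod 1241: 11^1 ≡ 11, 11^2 ≡ 121, 11^4 ≡ 990, 11^8 ≡ 951, 11^16 ≡ 953, 11^32 ≡ 1038, 11^64 ≡ 256, 11^128 ≡ 1004.
155 = 128 + 16 + 8 + 2 + 1, so 11^155 ≡ 1004·953·951·121·11 ≡ 1202 (mod 1241).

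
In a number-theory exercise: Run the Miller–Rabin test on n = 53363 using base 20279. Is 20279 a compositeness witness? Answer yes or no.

n − 1 = 53362 = 2^1 · 26681, so s = 1 and d = 26681.
x_0 = 20279^26681 mod 53363 = 44997.
x_0 ∉ {1, 53362} and s = 1, so 20279 is a Miller–Rabin witness and 53363 is composite.

yes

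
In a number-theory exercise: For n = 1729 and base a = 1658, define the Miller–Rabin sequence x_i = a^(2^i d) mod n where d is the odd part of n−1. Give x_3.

n − 1 = 1728 = 2^6 · 27, so s = 6 and d = 27.
x_0 = 1658^27 mod 1729 = 1084.
x_1 = 1084^2 mod 1729 = 1065.
x_2 = 1065^2 mod 1729 = 1.
x_3 = 1^2 mod 1729 = 1.

1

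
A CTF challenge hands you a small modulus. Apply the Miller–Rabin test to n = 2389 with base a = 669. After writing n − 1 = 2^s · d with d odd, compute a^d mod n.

2104

n − 1 = 2388 = 2^2 · 597, so s = 2 and d = 597.
Repeated squaring mod 2389: 669^1 ≡ 669, 669^2 ≡ 818, 669^4 ≡ 204, 669^8 ≡ 1003, 669^16 ≡ 240, 669^32 ≡ 264, 669^64 ≡ 415, 669^128 ≡ 217, 669^256 ≡ 1698, 669^512 ≡ 2070.
597 = 512 + 64 + 16 + 4 + 1, so 669^597 ≡ 2070·415·240·204·669 ≡ 2104 (mod 2389).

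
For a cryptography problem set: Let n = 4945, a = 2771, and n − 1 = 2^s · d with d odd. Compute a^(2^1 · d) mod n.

3456

n − 1 = 4944 = 2^4 · 309, so s = 4 and d = 309.
Repeated squaring mod 4945: 2771^1 ≡ 2771, 2771^2 ≡ 3801, 2771^4 ≡ 3256, 2771^8 ≡ 4401, 2771^16 ≡ 4181, 2771^32 ≡ 186, 2771^64 ≡ 4926, 2771^128 ≡ 361, 2771^256 ≡ 1751.
309 = 256 + 32 + 16 + 4 + 1, so 2771^309 ≡ 1751·186·4181·3256·2771 ≡ 4726 (mod 4945).
x_0 = 4726.
x_1 = 4726^2 mod 4945 = 3456.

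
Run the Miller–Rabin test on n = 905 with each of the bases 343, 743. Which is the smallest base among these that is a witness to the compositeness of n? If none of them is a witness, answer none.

n − 1 = 904 = 2^3 · 113, so s = 3 and d = 113.
Base 343: x_0 = 343^113 mod 905 = 343. x_0 is neither 1 nor 904, so continue squaring. x_1 = 343^2 mod 905 = 904. x_1 ≡ −1, so 343 is not a witness.
Base 743: x_0 = 743^113 mod 905 = 743. x_0 is neither 1 nor 904, so continue squaring. x_1 = 743^2 mod 905 = 904. x_1 ≡ −1, so 743 is not a witness.
No listed base is a witness for 905.

none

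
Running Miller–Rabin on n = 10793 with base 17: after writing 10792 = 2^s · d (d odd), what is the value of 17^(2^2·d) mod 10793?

2704

n − 1 = 10792 = 2^3 · 1349, so s = 3 and d = 1349.
x_0 = 17^1349 mod 10793 = 2620.
x_1 = 2620^2 mod 10793 = 52.
x_2 = 52^2 mod 10793 = 2704.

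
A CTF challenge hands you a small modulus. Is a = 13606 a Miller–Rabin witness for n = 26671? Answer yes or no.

n − 1 = 26670 = 2^1 · 13335, so s = 1 and d = 13335.
Repeated squaring mod 26671: 13606^1 ≡ 13606, 13606^2 ≡ 26496, 13606^4 ≡ 3954, 13606^8 ≡ 4910, 13606^16 ≡ 24187, 13606^32 ≡ 9255, 13606^64 ≡ 14444, 13606^128 ≡ 8574, 13606^256 ≡ 8200, 13606^512 ≡ 2409, 13606^1024 ≡ 15674, 13606^2048 ≡ 7695, 13606^4096 ≡ 3405, 13606^8192 ≡ 18811.
13335 = 8192 + 4096 + 1024 + 16 + 4 + 2 + 1, so 13606^13335 ≡ 18811·3405·15674·24187·3954·26496·13606 ≡ 24995 (mod 26671).
x_0 = 13606^13335 mod 26671 = 24995.
x_0 ∉ {1, 26670} and s = 1, so 13606 is a Miller–Rabin witness and 26671 is composite.

yes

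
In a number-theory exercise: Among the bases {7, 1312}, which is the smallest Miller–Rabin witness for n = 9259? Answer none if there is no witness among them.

7

n − 1 = 9258 = 2^1 · 4629, so s = 1 and d = 4629.
Base 7: x_0 = 7^4629 mod 9259 = 8891. x_0 ∉ {1, 9258} and s = 1, so 7 is a Miller–Rabin witness and 9259 is composite.
Base 1312: x_0 = 1312^4629 mod 9259 = 6009. x_0 ∉ {1, 9258} and s = 1, so 1312 is a Miller–Rabin witness and 9259 is composite.
The smallest witness among the given bases is 7.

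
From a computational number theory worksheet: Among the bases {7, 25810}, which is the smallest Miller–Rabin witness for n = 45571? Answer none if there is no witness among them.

n − 1 = 45570 = 2^1 · 22785, so s = 1 and d = 22785.
Base 7: x_0 = 7^22785 mod 45571 = 15082. x_0 ∉ {1, 45570} and s = 1, so 7 is a Miller–Rabin witness and 45571 is composite.
Base 25810: x_0 = 25810^22785 mod 45571 = 25398. x_0 ∉ {1, 45570} and s = 1, so 25810 is a Miller–Rabin witness and 45571 is composite.
The smallest witness among the given bases is 7.

7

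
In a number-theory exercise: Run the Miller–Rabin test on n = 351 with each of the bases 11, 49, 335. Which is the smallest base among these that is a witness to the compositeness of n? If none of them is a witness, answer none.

11

n − 1 = 350 = 2^1 · 175, so s = 1 and d = 175.
Base 11: x_0 = 11^175 mod 351 = 236. x_0 ∉ {1, 350} and s = 1, so 11 is a Miller–Rabin witness and 351 is composite.
Base 49: x_0 = 49^175 mod 351 = 166. x_0 ∉ {1, 350} and s = 1, so 49 is a Miller–Rabin witness and 351 is composite.
Base 335: x_0 = 335^175 mod 351 = 101. x_0 ∉ {1, 350} and s = 1, so 335 is a Miller–Rabin witness and 351 is composite.
The smallest witness among the given bases is 11.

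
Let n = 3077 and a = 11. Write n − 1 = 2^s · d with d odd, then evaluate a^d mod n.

n − 1 = 3076 = 2^2 · 769, so s = 2 and d = 769.
11^769 mod 3077 = 1830.

1830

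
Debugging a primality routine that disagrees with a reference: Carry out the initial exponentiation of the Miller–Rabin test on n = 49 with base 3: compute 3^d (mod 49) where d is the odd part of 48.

n − 1 = 48 = 2^4 · 3, so s = 4 and d = 3.
3^3 mod 49 = 27.

27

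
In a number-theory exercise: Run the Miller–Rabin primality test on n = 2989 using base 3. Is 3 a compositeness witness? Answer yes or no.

yes

n − 1 = 2988 = 2^2 · 747, so s = 2 and d = 747.
x_0 = 3^747 mod 2989 = 601.
x_0 is neither 1 nor 2988, so continue squaring.
x_1 = 601^2 mod 2989 = 2521.
Reached i = s−1 = 1 without hitting −1: 3 is a Miller–Rabin witness and 2989 is composite.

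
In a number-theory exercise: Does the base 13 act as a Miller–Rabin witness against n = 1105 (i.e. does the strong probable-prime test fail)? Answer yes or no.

n − 1 = 1104 = 2^4 · 69, so s = 4 and d = 69.
x_0 = 13^69 mod 1105 = 13.
x_0 is neither 1 nor 1104, so continue squaring.
x_1 = 13^2 mod 1105 = 169.
x_2 = 169^2 mod 1105 = 936.
x_3 = 936^2 mod 1105 = 936.
Reached i = s−1 = 3 without hitting −1: 13 is a Miller–Rabin witness and 1105 is composite.

yes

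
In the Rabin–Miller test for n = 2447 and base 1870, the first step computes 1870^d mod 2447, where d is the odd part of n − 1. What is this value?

n − 1 = 2446 = 2^1 · 1223, so s = 1 and d = 1223.
1870^1223 mod 2447 = 1.

1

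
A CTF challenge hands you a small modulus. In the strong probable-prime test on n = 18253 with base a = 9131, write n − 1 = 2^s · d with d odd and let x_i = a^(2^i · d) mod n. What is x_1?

n − 1 = 18252 = 2^2 · 4563, so s = 2 and d = 4563.
By repeated squaring, 9131^4563 ≡ 10990 (mod 18253).
x_0 = 10990.
x_1 = 10990^2 mod 18253 = 18252.

18252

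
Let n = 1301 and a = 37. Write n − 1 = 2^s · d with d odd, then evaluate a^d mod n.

n − 1 = 1300 = 2^2 · 325, so s = 2 and d = 325.
37^325 mod 1301 = 51.

51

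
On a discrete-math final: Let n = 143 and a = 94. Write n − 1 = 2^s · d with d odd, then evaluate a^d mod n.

61

n − 1 = 142 = 2^1 · 71, so s = 1 and d = 71.
Repeated squaring mod 143: 94^1 ≡ 94, 94^2 ≡ 113, 94^4 ≡ 42, 94^8 ≡ 48, 94^16 ≡ 16, 94^32 ≡ 113, 94^64 ≡ 42.
71 = 64 + 4 + 2 + 1, so 94^71 ≡ 42·42·113·94 ≡ 61 (mod 143).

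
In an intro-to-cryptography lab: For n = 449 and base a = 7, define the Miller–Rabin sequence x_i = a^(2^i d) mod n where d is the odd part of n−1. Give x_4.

n − 1 = 448 = 2^6 · 7, so s = 6 and d = 7.
Repeated squaring mod 449: 7^1 ≡ 7, 7^2 ≡ 49, 7^4 ≡ 156.
7 = 4 + 2 + 1, so 7^7 ≡ 156·49·7 ≡ 77 (mod 449).
x_0 = 77.
x_1 = 77^2 mod 449 = 92.
x_2 = 92^2 mod 449 = 382.
x_3 = 382^2 mod 449 = 448.
x_4 = 448^2 mod 449 = 1.

1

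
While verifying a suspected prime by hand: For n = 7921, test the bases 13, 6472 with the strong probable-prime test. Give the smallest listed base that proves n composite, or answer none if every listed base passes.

n − 1 = 7920 = 2^4 · 495, so s = 4 and d = 495.
Base 13: x_0 = 13^495 mod 7921 = 5085. x_0 is neither 1 nor 7920, so continue squaring. x_1 = 5085^2 mod 7921 = 3081. x_2 = 3081^2 mod 7921 = 3203. x_3 = 3203^2 mod 7921 = 1514. Reached i = s−1 = 3 without hitting −1: 13 is a Miller–Rabin witness and 7921 is composite.
Base 6472: x_0 = 6472^495 mod 7921 = 1247. x_0 is neither 1 nor 7920, so continue squaring. x_1 = 1247^2 mod 7921 = 2493. x_2 = 2493^2 mod 7921 = 4985. x_3 = 4985^2 mod 7921 = 2048. Reached i = s−1 = 3 without hitting −1: 6472 is a Miller–Rabin witness and 7921 is composite.
The smallest witness among the given bases is 13.

13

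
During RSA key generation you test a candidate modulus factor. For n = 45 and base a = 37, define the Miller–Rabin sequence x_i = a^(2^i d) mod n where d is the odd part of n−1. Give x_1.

n − 1 = 44 = 2^2 · 11, so s = 2 and d = 11.
x_0 = 37^11 mod 45 = 28.
x_1 = 28^2 mod 45 = 19.

19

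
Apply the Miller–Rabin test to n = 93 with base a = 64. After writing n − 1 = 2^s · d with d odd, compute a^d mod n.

70

n − 1 = 92 = 2^2 · 23, so s = 2 and d = 23.
64^23 mod 93 = 70.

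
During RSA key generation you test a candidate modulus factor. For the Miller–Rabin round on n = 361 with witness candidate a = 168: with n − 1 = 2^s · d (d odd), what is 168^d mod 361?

n − 1 = 360 = 2^3 · 45, so s = 3 and d = 45.
Repeated squaring mod 361: 168^1 ≡ 168, 168^2 ≡ 66, 168^4 ≡ 24, 168^8 ≡ 215, 168^16 ≡ 17, 168^32 ≡ 289.
45 = 32 + 8 + 4 + 1, so 168^45 ≡ 289·215·24·168 ≡ 96 (mod 361).

96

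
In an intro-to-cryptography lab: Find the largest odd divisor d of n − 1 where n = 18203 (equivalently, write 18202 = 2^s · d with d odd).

Halving: 18202 → 9101; 9101 is odd.
So 18202 = 2^1 · 9101.

9101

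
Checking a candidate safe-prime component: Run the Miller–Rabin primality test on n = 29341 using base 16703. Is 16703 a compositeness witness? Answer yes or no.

n − 1 = 29340 = 2^2 · 7335, so s = 2 and d = 7335.
x_0 = 16703^7335 mod 29341 = 23496.
x_0 is neither 1 nor 29340, so continue squaring.
x_1 = 23496^2 mod 29341 = 11101.
Reached i = s−1 = 1 without hitting −1: 16703 is a Miller–Rabin witness and 29341 is composite.

yes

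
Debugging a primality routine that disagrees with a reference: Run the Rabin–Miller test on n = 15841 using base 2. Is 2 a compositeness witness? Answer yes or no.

n − 1 = 15840 = 2^5 · 495, so s = 5 and d = 495.
x_0 = 2^495 mod 15841 = 1.
x_0 = 1, so 2 is not a witness.

no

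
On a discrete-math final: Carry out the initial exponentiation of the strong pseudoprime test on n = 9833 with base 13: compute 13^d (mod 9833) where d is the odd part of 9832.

n − 1 = 9832 = 2^3 · 1229, so s = 3 and d = 1229.
13^1229 mod 9833 = 7825.

7825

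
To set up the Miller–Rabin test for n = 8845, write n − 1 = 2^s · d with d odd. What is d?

2211

Halving: 8844 → 4422 → 2211; 2211 is odd.
So 8844 = 2^2 · 2211.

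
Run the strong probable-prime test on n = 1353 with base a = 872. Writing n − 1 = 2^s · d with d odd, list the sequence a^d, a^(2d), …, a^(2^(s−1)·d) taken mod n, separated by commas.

422, 841, 1015

n − 1 = 1352 = 2^3 · 169, so s = 3 and d = 169.
x_0 = 872^169 mod 1353 = 422.
x_1 = 422^2 mod 1353 = 841.
x_2 = 841^2 mod 1353 = 1015.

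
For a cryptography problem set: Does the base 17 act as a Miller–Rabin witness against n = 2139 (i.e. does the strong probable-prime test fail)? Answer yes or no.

yes

n − 1 = 2138 = 2^1 · 1069, so s = 1 and d = 1069.
Repeated squaring mod 2139: 17^1 ≡ 17, 17^2 ≡ 289, 17^4 ≡ 100, 17^8 ≡ 1444, 17^16 ≡ 1750, 17^32 ≡ 1591, 17^64 ≡ 844, 17^128 ≡ 49, 17^256 ≡ 262, 17^512 ≡ 196, 17^1024 ≡ 2053.
1069 = 1024 + 32 + 8 + 4 + 1, so 17^1069 ≡ 2053·1591·1444·100·17 ≡ 1574 (mod 2139).
x_0 = 17^1069 mod 2139 = 1574.
x_0 ∉ {1, 2138} and s = 1, so 17 is a Miller–Rabin witness and 2139 is composite.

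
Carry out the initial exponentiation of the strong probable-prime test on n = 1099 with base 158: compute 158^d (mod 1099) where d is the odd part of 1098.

n − 1 = 1098 = 2^1 · 549, so s = 1 and d = 549.
158^549 mod 1099 = 1.

1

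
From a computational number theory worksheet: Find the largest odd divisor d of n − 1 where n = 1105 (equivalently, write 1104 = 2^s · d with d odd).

Halving: 1104 → 552 → 276 → 138 → 69; 69 is odd.
So 1104 = 2^4 · 69.

69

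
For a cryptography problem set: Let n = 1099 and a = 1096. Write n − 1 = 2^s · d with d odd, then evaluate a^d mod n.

1072

n − 1 = 1098 = 2^1 · 549, so s = 1 and d = 549.
1096^549 mod 1099 = 1072.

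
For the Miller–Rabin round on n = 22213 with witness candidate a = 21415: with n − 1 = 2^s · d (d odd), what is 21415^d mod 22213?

n − 1 = 22212 = 2^2 · 5553, so s = 2 and d = 5553.
Repeated squaring mod 22213: 21415^1 ≡ 21415, 21415^2 ≡ 14840, 21415^4 ≡ 5918, 21415^8 ≡ 15036, 21415^16 ≡ 19595, 21415^32 ≡ 12320, 21415^64 ≡ 971, 21415^128 ≡ 9895, 21415^256 ≡ 18334, 21415^512 ≡ 8440, 21415^1024 ≡ 18722, 21415^2048 ≡ 14357, 21415^4096 ≡ 9022.
5553 = 4096 + 1024 + 256 + 128 + 32 + 16 + 1, so 21415^5553 ≡ 9022·18722·18334·9895·12320·19595·21415 ≡ 20445 (mod 22213).

20445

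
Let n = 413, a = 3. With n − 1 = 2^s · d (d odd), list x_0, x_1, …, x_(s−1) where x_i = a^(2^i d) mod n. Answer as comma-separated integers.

262, 86

n − 1 = 412 = 2^2 · 103, so s = 2 and d = 103.
x_0 = 3^103 mod 413 = 262.
x_1 = 262^2 mod 413 = 86.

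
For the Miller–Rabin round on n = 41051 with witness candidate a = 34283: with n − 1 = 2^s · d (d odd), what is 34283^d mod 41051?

41050

n − 1 = 41050 = 2^1 · 20525, so s = 1 and d = 20525.
34283^20525 mod 41051 = 41050.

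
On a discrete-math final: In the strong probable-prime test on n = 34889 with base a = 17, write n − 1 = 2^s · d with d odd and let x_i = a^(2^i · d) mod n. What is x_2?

17221

n − 1 = 34888 = 2^3 · 4361, so s = 3 and d = 4361.
x_0 = 17^4361 mod 34889 = 21201.
x_1 = 21201^2 mod 34889 = 7414.
x_2 = 7414^2 mod 34889 = 17221.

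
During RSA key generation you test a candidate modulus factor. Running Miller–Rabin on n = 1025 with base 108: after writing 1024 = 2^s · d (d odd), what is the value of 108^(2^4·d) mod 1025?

406

n − 1 = 1024 = 2^10 · 1, so s = 10 and d = 1.
x_0 = 108^1 mod 1025 = 108.
x_1 = 108^2 mod 1025 = 389.
x_2 = 389^2 mod 1025 = 646.
x_3 = 646^2 mod 1025 = 141.
x_4 = 141^2 mod 1025 = 406.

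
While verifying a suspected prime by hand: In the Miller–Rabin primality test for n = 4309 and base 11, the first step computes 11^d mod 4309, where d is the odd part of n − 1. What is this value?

1658

n − 1 = 4308 = 2^2 · 1077, so s = 2 and d = 1077.
Repeated squaring mod 4309: 11^1 ≡ 11, 11^2 ≡ 121, 11^4 ≡ 1714, 11^8 ≡ 3367, 11^16 ≡ 4019, 11^32 ≡ 2229, 11^64 ≡ 164, 11^128 ≡ 1042, 11^256 ≡ 4205, 11^512 ≡ 2198, 11^1024 ≡ 815.
1077 = 1024 + 32 + 16 + 4 + 1, so 11^1077 ≡ 815·2229·4019·1714·11 ≡ 1658 (mod 4309).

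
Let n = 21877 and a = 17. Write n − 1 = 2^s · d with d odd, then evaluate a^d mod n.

2440

n − 1 = 21876 = 2^2 · 5469, so s = 2 and d = 5469.
17^5469 mod 21877 = 2440.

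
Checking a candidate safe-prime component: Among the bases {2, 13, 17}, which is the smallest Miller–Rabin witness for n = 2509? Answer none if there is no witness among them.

n − 1 = 2508 = 2^2 · 627, so s = 2 and d = 627.
Base 2: x_0 = 2^627 mod 2509 = 957. x_0 is neither 1 nor 2508, so continue squaring. x_1 = 957^2 mod 2509 = 64. Reached i = s−1 = 1 without hitting −1: 2 is a Miller–Rabin witness and 2509 is composite.
Base 13: x_0 = 13^627 mod 2509 = 182. x_0 is neither 1 nor 2508, so continue squaring. x_1 = 182^2 mod 2509 = 507. Reached i = s−1 = 1 without hitting −1: 13 is a Miller–Rabin witness and 2509 is composite.
Base 17: x_0 = 17^627 mod 2509 = 1338. x_0 is neither 1 nor 2508, so continue squaring. x_1 = 1338^2 mod 2509 = 1327. Reached i = s−1 = 1 without hitting −1: 17 is a Miller–Rabin witness and 2509 is composite.
The smallest witness among the given bases is 2.

2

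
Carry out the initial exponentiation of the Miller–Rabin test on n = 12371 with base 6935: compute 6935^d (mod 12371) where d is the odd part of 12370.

n − 1 = 12370 = 2^1 · 6185, so s = 1 and d = 6185.
6935^6185 mod 12371 = 11745.

11745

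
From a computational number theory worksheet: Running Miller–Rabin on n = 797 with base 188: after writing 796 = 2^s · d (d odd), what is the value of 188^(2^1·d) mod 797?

796

n − 1 = 796 = 2^2 · 199, so s = 2 and d = 199.
Repeated squaring mod 797: 188^1 ≡ 188, 188^2 ≡ 276, 188^4 ≡ 461, 188^8 ≡ 519, 188^16 ≡ 772, 188^32 ≡ 625, 188^64 ≡ 95, 188^128 ≡ 258.
199 = 128 + 64 + 4 + 2 + 1, so 188^199 ≡ 258·95·461·276·188 ≡ 215 (mod 797).
x_0 = 215.
x_1 = 215^2 mod 797 = 796.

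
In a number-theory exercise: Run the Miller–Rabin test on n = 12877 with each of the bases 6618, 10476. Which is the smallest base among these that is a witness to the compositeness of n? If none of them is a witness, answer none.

n − 1 = 12876 = 2^2 · 3219, so s = 2 and d = 3219.
Base 6618: x_0 = 6618^3219 mod 12877 = 8228. x_0 is neither 1 nor 12876, so continue squaring. x_1 = 8228^2 mod 12877 = 5595. Reached i = s−1 = 1 without hitting −1: 6618 is a Miller–Rabin witness and 12877 is composite.
Base 10476: x_0 = 10476^3219 mod 12877 = 8198. x_0 is neither 1 nor 12876, so continue squaring. x_1 = 8198^2 mod 12877 = 2141. Reached i = s−1 = 1 without hitting −1: 10476 is a Miller–Rabin witness and 12877 is composite.
The smallest witness among the given bases is 6618.

6618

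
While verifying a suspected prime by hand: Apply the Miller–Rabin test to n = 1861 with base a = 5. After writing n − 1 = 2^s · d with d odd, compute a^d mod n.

1

n − 1 = 1860 = 2^2 · 465, so s = 2 and d = 465.
5^465 mod 1861 = 1.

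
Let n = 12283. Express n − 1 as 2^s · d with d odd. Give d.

6141

Halving: 12282 → 6141; 6141 is odd.
So 12282 = 2^1 · 6141.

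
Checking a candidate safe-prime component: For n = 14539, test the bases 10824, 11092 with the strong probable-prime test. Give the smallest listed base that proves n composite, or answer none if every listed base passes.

n − 1 = 14538 = 2^1 · 7269, so s = 1 and d = 7269.
Base 10824: x_0 = 10824^7269 mod 14539 = 1. x_0 = 1, so 10824 is not a witness.
Base 11092: x_0 = 11092^7269 mod 14539 = 1. x_0 = 1, so 11092 is not a witness.
No listed base is a witness for 14539.

none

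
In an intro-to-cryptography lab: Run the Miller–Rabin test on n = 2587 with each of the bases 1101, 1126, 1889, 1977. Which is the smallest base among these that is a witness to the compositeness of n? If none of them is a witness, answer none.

n − 1 = 2586 = 2^1 · 1293, so s = 1 and d = 1293.
Base 1101: x_0 = 1101^1293 mod 2587 = 1. x_0 = 1, so 1101 is not a witness.
Base 1126: x_0 = 1126^1293 mod 2587 = 1139. x_0 ∉ {1, 2586} and s = 1, so 1126 is a Miller–Rabin witness and 2587 is composite.
Base 1889: x_0 = 1889^1293 mod 2587 = 1507. x_0 ∉ {1, 2586} and s = 1, so 1889 is a Miller–Rabin witness and 2587 is composite.
Base 1977: x_0 = 1977^1293 mod 2587 = 2523. x_0 ∉ {1, 2586} and s = 1, so 1977 is a Miller–Rabin witness and 2587 is composite.
The smallest witness among the given bases is 1126.

1126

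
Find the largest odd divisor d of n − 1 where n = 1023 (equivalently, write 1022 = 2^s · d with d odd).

Halving: 1022 → 511; 511 is odd.
So 1022 = 2^1 · 511.

511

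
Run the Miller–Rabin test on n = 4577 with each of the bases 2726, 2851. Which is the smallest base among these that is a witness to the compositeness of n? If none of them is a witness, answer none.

2851

n − 1 = 4576 = 2^5 · 143, so s = 5 and d = 143.
Base 2726: x_0 = 2726^143 mod 4577 = 1. x_0 = 1, so 2726 is not a witness.
Base 2851: x_0 = 2851^143 mod 4577 = 3242. x_0 is neither 1 nor 4576, so continue squaring. x_1 = 3242^2 mod 4577 = 1772. x_2 = 1772^2 mod 4577 = 162. x_3 = 162^2 mod 4577 = 3359. x_4 = 3359^2 mod 4577 = 576. Reached i = s−1 = 4 without hitting −1: 2851 is a Miller–Rabin witness and 4577 is composite.
The smallest witness among the given bases is 2851.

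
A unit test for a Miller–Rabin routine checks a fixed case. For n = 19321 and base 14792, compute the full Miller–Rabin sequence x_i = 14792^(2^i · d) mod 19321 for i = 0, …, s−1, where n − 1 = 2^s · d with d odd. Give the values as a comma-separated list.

19181, 279, 557

n − 1 = 19320 = 2^3 · 2415, so s = 3 and d = 2415.
x_0 = 14792^2415 mod 19321 = 19181.
x_1 = 19181^2 mod 19321 = 279.
x_2 = 279^2 mod 19321 = 557.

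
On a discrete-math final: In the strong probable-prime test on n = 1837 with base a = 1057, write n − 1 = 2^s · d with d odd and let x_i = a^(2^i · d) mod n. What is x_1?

1354

n − 1 = 1836 = 2^2 · 459, so s = 2 and d = 459.
x_0 = 1057^459 mod 1837 = 540.
x_1 = 540^2 mod 1837 = 1354.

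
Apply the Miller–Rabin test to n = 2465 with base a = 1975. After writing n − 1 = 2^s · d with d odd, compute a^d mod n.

1525

n − 1 = 2464 = 2^5 · 77, so s = 5 and d = 77.
Repeated squaring mod 2465: 1975^1 ≡ 1975, 1975^2 ≡ 995, 1975^4 ≡ 1560, 1975^8 ≡ 645, 1975^16 ≡ 1905, 1975^32 ≡ 545, 1975^64 ≡ 1225.
77 = 64 + 8 + 4 + 1, so 1975^77 ≡ 1225·645·1560·1975 ≡ 1525 (mod 2465).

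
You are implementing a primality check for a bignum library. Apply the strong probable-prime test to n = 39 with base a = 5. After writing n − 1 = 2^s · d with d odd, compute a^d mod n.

8

n − 1 = 38 = 2^1 · 19, so s = 1 and d = 19.
Repeated squaring mod 39: 5^1 ≡ 5, 5^2 ≡ 25, 5^4 ≡ 1, 5^8 ≡ 1, 5^16 ≡ 1.
19 = 16 + 2 + 1, so 5^19 ≡ 1·25·5 ≡ 8 (mod 39).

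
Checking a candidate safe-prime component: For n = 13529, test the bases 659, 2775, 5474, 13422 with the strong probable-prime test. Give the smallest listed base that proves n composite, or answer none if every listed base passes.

659

n − 1 = 13528 = 2^3 · 1691, so s = 3 and d = 1691.
Base 659: x_0 = 659^1691 mod 13529 = 12959. x_0 is neither 1 nor 13528, so continue squaring. x_1 = 12959^2 mod 13529 = 204. x_2 = 204^2 mod 13529 = 1029. Reached i = s−1 = 2 without hitting −1: 659 is a Miller–Rabin witness and 13529 is composite.
Base 2775: x_0 = 2775^1691 mod 13529 = 8693. x_0 is neither 1 nor 13528, so continue squaring. x_1 = 8693^2 mod 13529 = 8784. x_2 = 8784^2 mod 13529 = 2769. Reached i = s−1 = 2 without hitting −1: 2775 is a Miller–Rabin witness and 13529 is composite.
Base 5474: x_0 = 5474^1691 mod 13529 = 12911. x_0 is neither 1 nor 13528, so continue squaring. x_1 = 12911^2 mod 13529 = 3112. x_2 = 3112^2 mod 13529 = 11309. Reached i = s−1 = 2 without hitting −1: 5474 is a Miller–Rabin witness and 13529 is composite.
Base 13422: x_0 = 13422^1691 mod 13529 = 12313. x_0 is neither 1 nor 13528, so continue squaring. x_1 = 12313^2 mod 13529 = 3995. x_2 = 3995^2 mod 13529 = 9334. Reached i = s−1 = 2 without hitting −1: 13422 is a Miller–Rabin witness and 13529 is composite.
The smallest witness among the given bases is 659.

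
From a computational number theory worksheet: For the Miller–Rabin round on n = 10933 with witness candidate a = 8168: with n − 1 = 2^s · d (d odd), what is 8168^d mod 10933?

n − 1 = 10932 = 2^2 · 2733, so s = 2 and d = 2733.
8168^2733 mod 10933 = 1000.

1000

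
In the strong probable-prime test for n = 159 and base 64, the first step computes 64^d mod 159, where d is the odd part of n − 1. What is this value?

64

n − 1 = 158 = 2^1 · 79, so s = 1 and d = 79.
64^79 mod 159 = 64.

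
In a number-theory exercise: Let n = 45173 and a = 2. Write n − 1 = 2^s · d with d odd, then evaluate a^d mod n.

42316

n − 1 = 45172 = 2^2 · 11293, so s = 2 and d = 11293.
Repeated squaring mod 45173: 2^1 ≡ 2, 2^2 ≡ 4, 2^4 ≡ 16, 2^8 ≡ 256, 2^16 ≡ 20363, 2^32 ≡ 8802, 2^64 ≡ 3509, 2^128 ≡ 26025, 2^256 ≡ 21836, 2^512 ≡ 9881, 2^1024 ≡ 15308, 2^2048 ≡ 22513, 2^4096 ≡ 39282, 2^8192 ≡ 11017.
11293 = 8192 + 2048 + 1024 + 16 + 8 + 4 + 1, so 2^11293 ≡ 11017·22513·15308·20363·256·16·2 ≡ 42316 (mod 45173).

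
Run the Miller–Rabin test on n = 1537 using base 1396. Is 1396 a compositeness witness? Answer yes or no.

n − 1 = 1536 = 2^9 · 3, so s = 9 and d = 3.
x_0 = 1396^3 mod 1537 = 267.
x_0 is neither 1 nor 1536, so continue squaring.
x_1 = 267^2 mod 1537 = 587.
x_2 = 587^2 mod 1537 = 281.
x_3 = 281^2 mod 1537 = 574.
x_4 = 574^2 mod 1537 = 558.
x_5 = 558^2 mod 1537 = 890.
x_6 = 890^2 mod 1537 = 545.
x_7 = 545^2 mod 1537 = 384.
x_8 = 384^2 mod 1537 = 1441.
Reached i = s−1 = 8 without hitting −1: 1396 is a Miller–Rabin witness and 1537 is composite.

yes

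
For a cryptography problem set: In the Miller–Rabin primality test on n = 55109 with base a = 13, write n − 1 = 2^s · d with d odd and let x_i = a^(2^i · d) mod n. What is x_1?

55108

n − 1 = 55108 = 2^2 · 13777, so s = 2 and d = 13777.
x_0 = 13^13777 mod 55109 = 22283.
x_1 = 22283^2 mod 55109 = 55108.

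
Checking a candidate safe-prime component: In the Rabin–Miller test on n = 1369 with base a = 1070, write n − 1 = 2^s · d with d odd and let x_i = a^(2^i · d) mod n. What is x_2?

n − 1 = 1368 = 2^3 · 171, so s = 3 and d = 171.
x_0 = 1070^171 mod 1369 = 186.
x_1 = 186^2 mod 1369 = 371.
x_2 = 371^2 mod 1369 = 741.

741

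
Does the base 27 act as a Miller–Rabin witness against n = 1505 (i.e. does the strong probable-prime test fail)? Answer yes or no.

n − 1 = 1504 = 2^5 · 47, so s = 5 and d = 47.
x_0 = 27^47 mod 1505 = 538.
x_0 is neither 1 nor 1504, so continue squaring.
x_1 = 538^2 mod 1505 = 484.
x_2 = 484^2 mod 1505 = 981.
x_3 = 981^2 mod 1505 = 666.
x_4 = 666^2 mod 1505 = 1086.
Reached i = s−1 = 4 without hitting −1: 27 is a Miller–Rabin witness and 1505 is composite.

yes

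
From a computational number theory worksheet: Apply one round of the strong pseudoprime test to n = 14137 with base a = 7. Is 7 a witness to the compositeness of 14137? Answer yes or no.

n − 1 = 14136 = 2^3 · 1767, so s = 3 and d = 1767.
x_0 = 7^1767 mod 14137 = 6459.
x_0 is neither 1 nor 14136, so continue squaring.
x_1 = 6459^2 mod 14137 = 394.
x_2 = 394^2 mod 14137 = 13866.
Reached i = s−1 = 2 without hitting −1: 7 is a Miller–Rabin witness and 14137 is composite.

yes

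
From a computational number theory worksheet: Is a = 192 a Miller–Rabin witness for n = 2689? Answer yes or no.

no

n − 1 = 2688 = 2^7 · 21, so s = 7 and d = 21.
By repeated squaring, 192^21 ≡ 596 (mod 2689).
x_0 = 192^21 mod 2689 = 596.
x_0 is neither 1 nor 2688, so continue squaring.
x_1 = 596^2 mod 2689 = 268.
x_2 = 268^2 mod 2689 = 1910.
x_3 = 1910^2 mod 2689 = 1816.
x_4 = 1816^2 mod 2689 = 1142.
x_5 = 1142^2 mod 2689 = 2688.
x_5 ≡ −1, so 192 is not a witness.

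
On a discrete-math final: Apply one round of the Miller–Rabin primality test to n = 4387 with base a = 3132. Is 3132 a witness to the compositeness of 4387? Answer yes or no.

yes

n − 1 = 4386 = 2^1 · 2193, so s = 1 and d = 2193.
x_0 = 3132^2193 mod 4387 = 3440.
x_0 ∉ {1, 4386} and s = 1, so 3132 is a Miller–Rabin witness and 4387 is composite.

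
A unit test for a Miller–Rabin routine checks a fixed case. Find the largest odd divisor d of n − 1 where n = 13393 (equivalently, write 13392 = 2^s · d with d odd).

837

Halving: 13392 → 6696 → 3348 → 1674 → 837; 837 is odd.
So 13392 = 2^4 · 837.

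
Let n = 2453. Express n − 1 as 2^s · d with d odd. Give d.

613

Halving: 2452 → 1226 → 613; 613 is odd.
So 2452 = 2^2 · 613.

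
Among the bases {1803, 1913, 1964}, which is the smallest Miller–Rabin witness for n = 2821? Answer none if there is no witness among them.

1913

n − 1 = 2820 = 2^2 · 705, so s = 2 and d = 705.
Base 1803: x_0 = 1803^705 mod 2821 = 1. x_0 = 1, so 1803 is not a witness.
Base 1913: x_0 = 1913^705 mod 2821 = 2696. x_0 is neither 1 nor 2820, so continue squaring. x_1 = 2696^2 mod 2821 = 1520. Reached i = s−1 = 1 without hitting −1: 1913 is a Miller–Rabin witness and 2821 is composite.
Base 1964: x_0 = 1964^705 mod 2821 = 92. x_0 is neither 1 nor 2820, so continue squaring. x_1 = 92^2 mod 2821 = 1. x_1 = 1 but x_0 ≠ ±1, a nontrivial square root of 1 — 1964 is a witness and 2821 is composite.
The smallest witness among the given bases is 1913.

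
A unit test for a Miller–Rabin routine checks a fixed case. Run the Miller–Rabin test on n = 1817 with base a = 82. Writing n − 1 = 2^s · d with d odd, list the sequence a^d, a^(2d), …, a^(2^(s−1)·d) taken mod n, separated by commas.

n − 1 = 1816 = 2^3 · 227, so s = 3 and d = 227.
x_0 = 82^227 mod 1817 = 929.
x_1 = 929^2 mod 1817 = 1783.
x_2 = 1783^2 mod 1817 = 1156.

929, 1783, 1156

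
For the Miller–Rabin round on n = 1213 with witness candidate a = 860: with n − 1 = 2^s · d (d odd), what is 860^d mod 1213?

n − 1 = 1212 = 2^2 · 303, so s = 2 and d = 303.
860^303 mod 1213 = 718.

718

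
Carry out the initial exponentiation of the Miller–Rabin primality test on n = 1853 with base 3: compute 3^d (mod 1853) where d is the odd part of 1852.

1825

n − 1 = 1852 = 2^2 · 463, so s = 2 and d = 463.
3^463 mod 1853 = 1825.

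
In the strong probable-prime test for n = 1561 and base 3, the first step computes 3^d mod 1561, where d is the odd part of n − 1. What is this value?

n − 1 = 1560 = 2^3 · 195, so s = 3 and d = 195.
3^195 mod 1561 = 167.

167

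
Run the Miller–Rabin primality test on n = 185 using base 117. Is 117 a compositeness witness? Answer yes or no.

n − 1 = 184 = 2^3 · 23, so s = 3 and d = 23.
x_0 = 117^23 mod 185 = 68.
x_0 is neither 1 nor 184, so continue squaring.
x_1 = 68^2 mod 185 = 184.
x_1 ≡ −1, so 117 is not a witness.

no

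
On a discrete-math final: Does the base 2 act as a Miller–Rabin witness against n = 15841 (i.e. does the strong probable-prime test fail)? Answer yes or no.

n − 1 = 15840 = 2^5 · 495, so s = 5 and d = 495.
x_0 = 2^495 mod 15841 = 1.
x_0 = 1, so 2 is not a witness.

no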